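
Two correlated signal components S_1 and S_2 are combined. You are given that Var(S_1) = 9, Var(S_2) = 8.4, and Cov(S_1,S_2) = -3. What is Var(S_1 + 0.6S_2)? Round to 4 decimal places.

Var(S_1 + 0.6S_2) = (1)²·Var(S_1) + (0.6)²·Var(S_2) + 2·(1)·(0.6)·Cov(S_1,S_2)
= 1·9 + 0.36·8.4 + 1.2·-3 = 8.424

8.4240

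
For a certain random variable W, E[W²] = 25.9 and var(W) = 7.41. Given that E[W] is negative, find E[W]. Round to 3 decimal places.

-4.300

(E[W])² = E[W²] − var(W) = 25.9 − 7.41 = 18.49
E[W] = −√18.49 = -4.3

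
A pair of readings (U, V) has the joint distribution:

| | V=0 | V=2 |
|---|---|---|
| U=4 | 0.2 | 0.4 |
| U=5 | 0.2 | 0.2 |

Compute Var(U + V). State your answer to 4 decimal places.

1.0400

E[U] = 4.4,  E[V] = 1.2,  E[UV] = 5.2
Var(U) = 19.6 − (4.4)² = 0.24;  Var(V) = 2.4 − (1.2)² = 0.96
Cov(U,V) = 5.2 − (4.4)(1.2) = -0.08
Var(U + V) = (1)²·0.24 + (1)²·0.96 + 2·(1)·(1)·-0.08 = 1.04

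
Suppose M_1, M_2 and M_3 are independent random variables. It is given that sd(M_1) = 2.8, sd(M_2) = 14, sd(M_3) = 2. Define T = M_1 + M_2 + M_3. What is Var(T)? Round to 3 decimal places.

Var(M_1) = 7.84, Var(M_2) = 196, Var(M_3) = 4
By independence, Var(T) = (1)²Var(M_1) + (1)²Var(M_2) + (1)²Var(M_3)
= (1)²·7.84 + (1)²·196 + (1)²·4 = 207.84

207.840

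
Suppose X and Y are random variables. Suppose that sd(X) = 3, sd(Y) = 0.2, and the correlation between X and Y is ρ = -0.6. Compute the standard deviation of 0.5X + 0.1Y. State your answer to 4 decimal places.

Var(X) = (3)² = 9;  Var(Y) = (0.2)² = 0.04
Cov(X,Y) = ρ·sd(X)·sd(Y) = -0.6·3·0.2 = -0.36
Var(0.5X + 0.1Y) = (0.5)²·Var(X) + (0.1)²·Var(Y) + 2·(0.5)·(0.1)·Cov(X,Y)
= 0.25·9 + 0.01·0.04 + 0.1·-0.36 = 2.2144
sd(0.5X + 0.1Y) = √2.2144 ≈ 1.4881

1.4881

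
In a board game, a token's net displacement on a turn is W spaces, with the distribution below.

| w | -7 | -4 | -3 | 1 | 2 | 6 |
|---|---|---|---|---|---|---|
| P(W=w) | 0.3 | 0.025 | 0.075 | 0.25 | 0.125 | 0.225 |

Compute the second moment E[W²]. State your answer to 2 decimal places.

E[W²] = (-7)²(0.3) + (-4)²(0.025) + (-3)²(0.075) + (1)²(0.25) + (2)²(0.125) + (6)²(0.225) = 24.625

24.63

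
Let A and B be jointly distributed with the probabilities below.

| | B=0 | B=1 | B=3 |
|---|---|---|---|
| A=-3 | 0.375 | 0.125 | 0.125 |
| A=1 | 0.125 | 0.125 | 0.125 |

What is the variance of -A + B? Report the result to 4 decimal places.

E[A] = -1.5,  E[B] = 1,  E[AB] = -1
V(A) = 6 − (-1.5)² = 3.75;  V(B) = 2.5 − (1)² = 1.5
Cov(A,B) = -1 − (-1.5)(1) = 0.5
V(-A + B) = (-1)²·3.75 + (1)²·1.5 + 2·(-1)·(1)·0.5 = 4.25

4.2500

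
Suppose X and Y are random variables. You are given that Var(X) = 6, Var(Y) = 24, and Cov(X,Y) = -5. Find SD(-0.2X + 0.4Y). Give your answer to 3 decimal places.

Var(-0.2X + 0.4Y) = (-0.2)²·Var(X) + (0.4)²·Var(Y) + 2·(-0.2)·(0.4)·Cov(X,Y)
= 0.04·6 + 0.16·24 + -0.16·-5 = 4.88
SD(-0.2X + 0.4Y) = √4.88 ≈ 2.209

2.209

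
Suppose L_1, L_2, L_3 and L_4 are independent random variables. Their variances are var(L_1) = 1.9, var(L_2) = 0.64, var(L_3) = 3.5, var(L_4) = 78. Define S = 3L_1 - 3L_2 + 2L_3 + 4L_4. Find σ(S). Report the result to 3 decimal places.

35.845

By independence, var(S) = (3)²var(L_1) + (-3)²var(L_2) + (2)²var(L_3) + (4)²var(L_4)
= (3)²·1.9 + (-3)²·0.64 + (2)²·3.5 + (4)²·78 = 1284.86
σ(S) = √1284.86 ≈ 35.845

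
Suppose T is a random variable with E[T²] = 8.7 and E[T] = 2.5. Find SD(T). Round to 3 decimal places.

1.565

V(T) = 8.7 − (2.5)² = 2.45
SD(T) = √2.45 ≈ 1.565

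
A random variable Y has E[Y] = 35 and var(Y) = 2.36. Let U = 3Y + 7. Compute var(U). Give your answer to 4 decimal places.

var(3Y + 7) = (3)²·var(Y) = 9·2.36 = 21.24

21.2400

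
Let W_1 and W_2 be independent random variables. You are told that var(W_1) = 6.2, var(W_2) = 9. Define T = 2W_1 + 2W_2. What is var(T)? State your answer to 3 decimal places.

By independence, var(T) = (2)²var(W_1) + (2)²var(W_2)
= (2)²·6.2 + (2)²·9 = 60.8

60.800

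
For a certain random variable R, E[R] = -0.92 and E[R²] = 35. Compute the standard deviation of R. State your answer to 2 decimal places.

Var(R) = 35 − (-0.92)² = 34.1536
sd(R) = √34.1536 ≈ 5.84

5.84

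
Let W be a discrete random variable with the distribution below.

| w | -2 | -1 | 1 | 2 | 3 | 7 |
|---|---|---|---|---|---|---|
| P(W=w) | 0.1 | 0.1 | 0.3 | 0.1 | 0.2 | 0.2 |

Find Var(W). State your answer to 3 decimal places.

7.960

E[W] = (-2)(0.1) + (-1)(0.1) + (1)(0.3) + (2)(0.1) + (3)(0.2) + (7)(0.2) = 2.2
E[W²] = (-2)²(0.1) + (-1)²(0.1) + (1)²(0.3) + (2)²(0.1) + (3)²(0.2) + (7)²(0.2) = 12.8
Var(W) = E[W²] − (E[W])² = 12.8 − (2.2)² = 7.96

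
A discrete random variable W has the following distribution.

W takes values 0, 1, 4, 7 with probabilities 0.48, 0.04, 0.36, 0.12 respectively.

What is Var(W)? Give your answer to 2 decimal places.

E[W] = (0)(0.48) + (1)(0.04) + (4)(0.36) + (7)(0.12) = 2.32
E[W²] = (0)²(0.48) + (1)²(0.04) + (4)²(0.36) + (7)²(0.12) = 11.68
Var(W) = E[W²] − (E[W])² = 11.68 − (2.32)² = 6.2976

6.30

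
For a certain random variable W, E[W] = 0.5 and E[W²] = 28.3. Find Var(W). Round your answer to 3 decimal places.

28.050

Var(W) = 28.3 − (0.5)² = 28.05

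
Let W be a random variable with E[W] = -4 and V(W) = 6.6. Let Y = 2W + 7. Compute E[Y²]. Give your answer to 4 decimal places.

27.4000

E[2W + 7] = 2·-4 + 7 = -1
V(2W + 7) = (2)²·6.6 = 26.4
E[Y²] = V(Y) + (E[Y])² = 26.4 + (-1)² = 27.4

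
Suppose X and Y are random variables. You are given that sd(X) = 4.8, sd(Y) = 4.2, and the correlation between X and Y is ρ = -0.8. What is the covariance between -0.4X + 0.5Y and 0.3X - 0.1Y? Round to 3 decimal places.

Var(X) = (4.8)² = 23.04;  Var(Y) = (4.2)² = 17.64
cov(X,Y) = ρ·sd(X)·sd(Y) = -0.8·4.8·4.2 = -16.128
cov(-0.4X + 0.5Y, 0.3X - 0.1Y) = (-0.4)(0.3)Var(X) + (0.5)(-0.1)Var(Y) + [(-0.4)(-0.1) + (0.5)(0.3)]cov(X,Y)
= -0.12·23.04 + -0.05·17.64 + 0.19·-16.128 = -6.71112

-6.711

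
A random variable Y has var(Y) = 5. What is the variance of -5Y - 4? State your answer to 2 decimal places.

125.00

var(-5Y - 4) = (-5)²·var(Y) = 25·5 = 125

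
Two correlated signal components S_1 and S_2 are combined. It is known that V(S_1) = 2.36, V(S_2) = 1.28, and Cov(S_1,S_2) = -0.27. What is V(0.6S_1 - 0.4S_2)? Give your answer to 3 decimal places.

1.184

V(0.6S_1 - 0.4S_2) = (0.6)²·V(S_1) + (-0.4)²·V(S_2) + 2·(0.6)·(-0.4)·Cov(S_1,S_2)
= 0.36·2.36 + 0.16·1.28 + -0.48·-0.27 = 1.184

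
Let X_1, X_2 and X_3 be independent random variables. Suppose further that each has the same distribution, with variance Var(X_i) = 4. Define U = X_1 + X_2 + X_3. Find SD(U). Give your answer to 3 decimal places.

3.464

By independence, Var(U) = (1)²Var(X_1) + (1)²Var(X_2) + (1)²Var(X_3)
= (1)²·4 + (1)²·4 + (1)²·4 = 12
SD(U) = √12 ≈ 3.464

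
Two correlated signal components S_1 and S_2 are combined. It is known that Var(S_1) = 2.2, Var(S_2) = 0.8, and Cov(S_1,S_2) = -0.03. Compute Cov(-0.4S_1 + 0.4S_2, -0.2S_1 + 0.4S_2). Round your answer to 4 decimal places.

0.3112

Cov(-0.4S_1 + 0.4S_2, -0.2S_1 + 0.4S_2) = (-0.4)(-0.2)Var(S_1) + (0.4)(0.4)Var(S_2) + [(-0.4)(0.4) + (0.4)(-0.2)]Cov(S_1,S_2)
= 0.08·2.2 + 0.16·0.8 + -0.24·-0.03 = 0.3112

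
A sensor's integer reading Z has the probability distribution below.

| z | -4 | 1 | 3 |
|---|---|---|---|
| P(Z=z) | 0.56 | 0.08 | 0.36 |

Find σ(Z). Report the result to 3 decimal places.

E[Z] = (-4)(0.56) + (1)(0.08) + (3)(0.36) = -1.08
E[Z²] = (-4)²(0.56) + (1)²(0.08) + (3)²(0.36) = 12.28
V(Z) = E[Z²] − (E[Z])² = 12.28 − (-1.08)² = 11.1136
σ(Z) = √11.1136 ≈ 3.334

3.334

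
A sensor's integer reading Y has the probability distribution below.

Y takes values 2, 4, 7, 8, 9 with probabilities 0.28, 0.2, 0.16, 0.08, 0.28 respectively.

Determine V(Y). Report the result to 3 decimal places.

E[Y] = (2)(0.28) + (4)(0.2) + (7)(0.16) + (8)(0.08) + (9)(0.28) = 5.64
E[Y²] = (2)²(0.28) + (4)²(0.2) + (7)²(0.16) + (8)²(0.08) + (9)²(0.28) = 39.96
V(Y) = E[Y²] − (E[Y])² = 39.96 − (5.64)² = 8.1504

8.150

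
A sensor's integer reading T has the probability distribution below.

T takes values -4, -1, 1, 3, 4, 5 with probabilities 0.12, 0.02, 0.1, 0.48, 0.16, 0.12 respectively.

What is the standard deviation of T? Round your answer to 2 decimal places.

E[T] = (-4)(0.12) + (-1)(0.02) + (1)(0.1) + (3)(0.48) + (4)(0.16) + (5)(0.12) = 2.28
E[T²] = (-4)²(0.12) + (-1)²(0.02) + (1)²(0.1) + (3)²(0.48) + (4)²(0.16) + (5)²(0.12) = 11.92
var(T) = E[T²] − (E[T])² = 11.92 − (2.28)² = 6.7216
σ(T) = √6.7216 ≈ 2.59

2.59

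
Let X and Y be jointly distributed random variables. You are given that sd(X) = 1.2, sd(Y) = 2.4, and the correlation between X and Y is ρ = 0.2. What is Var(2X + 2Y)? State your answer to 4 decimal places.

33.4080

Var(X) = (1.2)² = 1.44;  Var(Y) = (2.4)² = 5.76
cov(X,Y) = ρ·sd(X)·sd(Y) = 0.2·1.2·2.4 = 0.576
Var(2X + 2Y) = (2)²·Var(X) + (2)²·Var(Y) + 2·(2)·(2)·cov(X,Y)
= 4·1.44 + 4·5.76 + 8·0.576 = 33.408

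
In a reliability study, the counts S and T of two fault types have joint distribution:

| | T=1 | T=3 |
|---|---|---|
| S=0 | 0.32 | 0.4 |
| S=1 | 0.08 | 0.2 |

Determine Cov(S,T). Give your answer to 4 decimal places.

0.0640

E[S] = 0.28,  E[T] = 2.2
E[ST] = 0.68
Cov(S,T) = E[ST] − E[S]E[T] = 0.68 − (0.28)(2.2) = 0.064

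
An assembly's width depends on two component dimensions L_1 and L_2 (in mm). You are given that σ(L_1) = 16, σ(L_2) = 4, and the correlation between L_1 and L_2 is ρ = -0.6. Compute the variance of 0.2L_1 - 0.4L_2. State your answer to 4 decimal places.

18.9440

V(L_1) = (16)² = 256;  V(L_2) = (4)² = 16
Cov(L_1,L_2) = ρ·σ(L_1)·σ(L_2) = -0.6·16·4 = -38.4
V(0.2L_1 - 0.4L_2) = (0.2)²·V(L_1) + (-0.4)²·V(L_2) + 2·(0.2)·(-0.4)·Cov(L_1,L_2)
= 0.04·256 + 0.16·16 + -0.16·-38.4 = 18.944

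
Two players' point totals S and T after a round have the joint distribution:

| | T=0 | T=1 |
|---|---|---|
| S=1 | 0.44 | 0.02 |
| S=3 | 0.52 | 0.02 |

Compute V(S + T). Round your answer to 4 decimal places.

E[S] = 2.08,  E[T] = 0.04,  E[ST] = 0.08
V(S) = 5.32 − (2.08)² = 0.9936;  V(T) = 0.04 − (0.04)² = 0.0384
cov(S,T) = 0.08 − (2.08)(0.04) = -0.0032
V(S + T) = (1)²·0.9936 + (1)²·0.0384 + 2·(1)·(1)·-0.0032 = 1.0256

1.0256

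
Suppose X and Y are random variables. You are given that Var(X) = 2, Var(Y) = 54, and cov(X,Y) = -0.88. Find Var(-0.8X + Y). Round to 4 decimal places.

Var(-0.8X + Y) = (-0.8)²·Var(X) + (1)²·Var(Y) + 2·(-0.8)·(1)·cov(X,Y)
= 0.64·2 + 1·54 + -1.6·-0.88 = 56.688

56.6880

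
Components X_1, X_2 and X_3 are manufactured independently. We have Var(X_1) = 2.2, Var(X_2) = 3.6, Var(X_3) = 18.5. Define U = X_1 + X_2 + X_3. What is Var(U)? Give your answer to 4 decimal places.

24.3000

By independence, Var(U) = (1)²Var(X_1) + (1)²Var(X_2) + (1)²Var(X_3)
= (1)²·2.2 + (1)²·3.6 + (1)²·18.5 = 24.3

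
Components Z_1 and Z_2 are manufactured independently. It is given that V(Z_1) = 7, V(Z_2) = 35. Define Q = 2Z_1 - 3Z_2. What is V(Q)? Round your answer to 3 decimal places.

By independence, V(Q) = (2)²V(Z_1) + (-3)²V(Z_2)
= (2)²·7 + (-3)²·35 = 343

343.000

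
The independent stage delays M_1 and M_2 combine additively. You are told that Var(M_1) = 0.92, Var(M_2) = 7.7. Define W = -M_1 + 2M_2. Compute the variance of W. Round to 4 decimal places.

By independence, Var(W) = (-1)²Var(M_1) + (2)²Var(M_2)
= (-1)²·0.92 + (2)²·7.7 = 31.72

31.7200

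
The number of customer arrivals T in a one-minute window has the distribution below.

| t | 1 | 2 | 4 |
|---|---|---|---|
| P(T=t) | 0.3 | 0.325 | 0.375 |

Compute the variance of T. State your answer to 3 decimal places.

E[T] = (1)(0.3) + (2)(0.325) + (4)(0.375) = 2.45
E[T²] = (1)²(0.3) + (2)²(0.325) + (4)²(0.375) = 7.6
var(T) = E[T²] − (E[T])² = 7.6 − (2.45)² = 1.5975

1.598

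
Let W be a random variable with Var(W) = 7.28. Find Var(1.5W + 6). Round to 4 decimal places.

Var(1.5W + 6) = (1.5)²·Var(W) = 2.25·7.28 = 16.38

16.3800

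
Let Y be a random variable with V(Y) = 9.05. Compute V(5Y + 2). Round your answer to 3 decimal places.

V(5Y + 2) = (5)²·V(Y) = 25·9.05 = 226.25

226.250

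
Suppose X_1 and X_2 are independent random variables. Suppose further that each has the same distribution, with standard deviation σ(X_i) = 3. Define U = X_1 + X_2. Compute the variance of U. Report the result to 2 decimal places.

Var(X_i) = (3)² = 9
By independence, Var(U) = (1)²Var(X_1) + (1)²Var(X_2)
= (1)²·9 + (1)²·9 = 18

18.00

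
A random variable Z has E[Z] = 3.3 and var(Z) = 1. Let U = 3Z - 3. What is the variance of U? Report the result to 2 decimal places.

9.00

var(3Z - 3) = (3)²·var(Z) = 9·1 = 9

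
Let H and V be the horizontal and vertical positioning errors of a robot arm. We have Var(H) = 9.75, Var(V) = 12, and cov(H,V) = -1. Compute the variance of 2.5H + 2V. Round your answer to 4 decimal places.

98.9375

Var(2.5H + 2V) = (2.5)²·Var(H) + (2)²·Var(V) + 2·(2.5)·(2)·cov(H,V)
= 6.25·9.75 + 4·12 + 10·-1 = 98.9375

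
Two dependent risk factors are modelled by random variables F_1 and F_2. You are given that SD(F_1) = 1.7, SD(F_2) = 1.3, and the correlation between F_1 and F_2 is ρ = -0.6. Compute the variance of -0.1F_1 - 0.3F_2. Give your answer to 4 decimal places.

0.1014

Var(F_1) = (1.7)² = 2.89;  Var(F_2) = (1.3)² = 1.69
cov(F_1,F_2) = ρ·SD(F_1)·SD(F_2) = -0.6·1.7·1.3 = -1.326
Var(-0.1F_1 - 0.3F_2) = (-0.1)²·Var(F_1) + (-0.3)²·Var(F_2) + 2·(-0.1)·(-0.3)·cov(F_1,F_2)
= 0.01·2.89 + 0.09·1.69 + 0.06·-1.326 = 0.10144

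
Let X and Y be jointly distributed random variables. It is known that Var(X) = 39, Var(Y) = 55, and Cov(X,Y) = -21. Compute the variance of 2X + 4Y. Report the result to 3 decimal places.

700.000

Var(2X + 4Y) = (2)²·Var(X) + (4)²·Var(Y) + 2·(2)·(4)·Cov(X,Y)
= 4·39 + 16·55 + 16·-21 = 700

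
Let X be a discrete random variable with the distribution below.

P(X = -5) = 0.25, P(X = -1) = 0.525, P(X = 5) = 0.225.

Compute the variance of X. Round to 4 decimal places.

11.9775

E[X] = (-5)(0.25) + (-1)(0.525) + (5)(0.225) = -0.65
E[X²] = (-5)²(0.25) + (-1)²(0.525) + (5)²(0.225) = 12.4
Var(X) = E[X²] − (E[X])² = 12.4 − (-0.65)² = 11.9775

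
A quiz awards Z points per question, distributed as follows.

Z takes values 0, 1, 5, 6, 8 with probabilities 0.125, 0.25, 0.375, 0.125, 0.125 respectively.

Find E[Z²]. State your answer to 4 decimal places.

22.1250

E[Z²] = (0)²(0.125) + (1)²(0.25) + (5)²(0.375) + (6)²(0.125) + (8)²(0.125) = 22.125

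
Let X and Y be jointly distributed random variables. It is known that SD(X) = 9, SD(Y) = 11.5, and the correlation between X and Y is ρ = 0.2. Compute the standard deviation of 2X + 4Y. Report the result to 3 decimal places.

var(X) = (9)² = 81;  var(Y) = (11.5)² = 132.25
Cov(X,Y) = ρ·SD(X)·SD(Y) = 0.2·9·11.5 = 20.7
var(2X + 4Y) = (2)²·var(X) + (4)²·var(Y) + 2·(2)·(4)·Cov(X,Y)
= 4·81 + 16·132.25 + 16·20.7 = 2771.2
SD(2X + 4Y) = √2771.2 ≈ 52.642

52.642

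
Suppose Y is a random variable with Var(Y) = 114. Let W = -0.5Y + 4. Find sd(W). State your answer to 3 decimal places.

5.339

Var(-0.5Y + 4) = (-0.5)²·114 = 28.5
sd(W) = √28.5 ≈ 5.339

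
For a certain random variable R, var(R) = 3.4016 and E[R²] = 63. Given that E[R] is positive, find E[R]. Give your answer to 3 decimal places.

7.720

(E[R])² = E[R²] − var(R) = 63 − 3.4016 = 59.5984
E[R] = √59.5984 = 7.72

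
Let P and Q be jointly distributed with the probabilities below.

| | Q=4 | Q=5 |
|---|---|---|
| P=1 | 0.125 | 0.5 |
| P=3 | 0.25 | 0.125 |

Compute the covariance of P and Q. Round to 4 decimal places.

-0.2188

E[P] = 1.75,  E[Q] = 4.625
E[PQ] = 7.875
Cov(P,Q) = E[PQ] − E[P]E[Q] = 7.875 − (1.75)(4.625) = -0.21875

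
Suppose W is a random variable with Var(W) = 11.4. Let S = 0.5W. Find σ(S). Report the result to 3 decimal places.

1.688

Var(0.5W) = (0.5)²·11.4 = 2.85
σ(S) = √2.85 ≈ 1.688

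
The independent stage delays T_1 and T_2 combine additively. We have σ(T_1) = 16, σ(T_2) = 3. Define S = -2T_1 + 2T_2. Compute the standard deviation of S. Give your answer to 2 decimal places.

V(T_1) = 256, V(T_2) = 9
By independence, V(S) = (-2)²V(T_1) + (2)²V(T_2)
= (-2)²·256 + (2)²·9 = 1060
σ(S) = √1060 ≈ 32.56

32.56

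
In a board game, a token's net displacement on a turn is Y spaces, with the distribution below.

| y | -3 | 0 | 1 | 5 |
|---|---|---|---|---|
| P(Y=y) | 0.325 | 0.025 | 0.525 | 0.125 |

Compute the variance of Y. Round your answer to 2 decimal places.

6.54

E[Y] = (-3)(0.325) + (0)(0.025) + (1)(0.525) + (5)(0.125) = 0.175
E[Y²] = (-3)²(0.325) + (0)²(0.025) + (1)²(0.525) + (5)²(0.125) = 6.575
Var(Y) = E[Y²] − (E[Y])² = 6.575 − (0.175)² = 6.544375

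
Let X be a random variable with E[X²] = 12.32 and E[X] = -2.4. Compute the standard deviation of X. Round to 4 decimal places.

var(X) = 12.32 − (-2.4)² = 6.56
sd(X) = √6.56 ≈ 2.5612

2.5612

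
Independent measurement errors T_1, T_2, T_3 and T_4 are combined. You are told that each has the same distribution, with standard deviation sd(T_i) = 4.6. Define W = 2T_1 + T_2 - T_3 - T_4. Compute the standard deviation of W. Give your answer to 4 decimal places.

12.1705

var(T_i) = (4.6)² = 21.16
By independence, var(W) = (2)²var(T_1) + (1)²var(T_2) + (-1)²var(T_3) + (-1)²var(T_4)
= (2)²·21.16 + (1)²·21.16 + (-1)²·21.16 + (-1)²·21.16 = 148.12
sd(W) = √148.12 ≈ 12.1705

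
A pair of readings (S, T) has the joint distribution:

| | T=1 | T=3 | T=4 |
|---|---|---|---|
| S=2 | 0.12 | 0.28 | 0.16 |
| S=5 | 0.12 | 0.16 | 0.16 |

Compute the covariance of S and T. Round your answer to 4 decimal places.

E[S] = 3.32,  E[T] = 2.84
E[ST] = 9.4
Cov(S,T) = E[ST] − E[S]E[T] = 9.4 − (3.32)(2.84) = -0.0288

-0.0288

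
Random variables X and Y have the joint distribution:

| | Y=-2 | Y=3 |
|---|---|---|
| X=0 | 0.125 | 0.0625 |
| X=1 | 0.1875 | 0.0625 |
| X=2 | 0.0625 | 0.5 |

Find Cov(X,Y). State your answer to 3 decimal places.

E[X] = 1.375,  E[Y] = 1.125
E[XY] = 2.5625
Cov(X,Y) = E[XY] − E[X]E[Y] = 2.5625 − (1.375)(1.125) = 1.015625

1.016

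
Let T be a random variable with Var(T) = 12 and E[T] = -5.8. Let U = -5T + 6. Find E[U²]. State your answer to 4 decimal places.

1525.0000

E[-5T + 6] = -5·-5.8 + 6 = 35
Var(-5T + 6) = (-5)²·12 = 300
E[U²] = Var(U) + (E[U])² = 300 + (35)² = 1525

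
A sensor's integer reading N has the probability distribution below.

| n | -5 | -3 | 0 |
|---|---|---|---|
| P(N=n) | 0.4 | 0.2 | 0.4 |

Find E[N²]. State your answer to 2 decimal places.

E[N²] = (-5)²(0.4) + (-3)²(0.2) + (0)²(0.4) = 11.8

11.80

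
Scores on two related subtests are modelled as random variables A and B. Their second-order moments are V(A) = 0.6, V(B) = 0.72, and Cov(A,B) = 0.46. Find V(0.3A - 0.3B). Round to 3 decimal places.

V(0.3A - 0.3B) = (0.3)²·V(A) + (-0.3)²·V(B) + 2·(0.3)·(-0.3)·Cov(A,B)
= 0.09·0.6 + 0.09·0.72 + -0.18·0.46 = 0.036

0.036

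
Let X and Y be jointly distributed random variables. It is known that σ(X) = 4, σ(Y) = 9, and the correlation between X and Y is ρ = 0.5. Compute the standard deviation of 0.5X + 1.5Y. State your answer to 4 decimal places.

14.6031

V(X) = (4)² = 16;  V(Y) = (9)² = 81
Cov(X,Y) = ρ·σ(X)·σ(Y) = 0.5·4·9 = 18
V(0.5X + 1.5Y) = (0.5)²·V(X) + (1.5)²·V(Y) + 2·(0.5)·(1.5)·Cov(X,Y)
= 0.25·16 + 2.25·81 + 1.5·18 = 213.25
σ(0.5X + 1.5Y) = √213.25 ≈ 14.6031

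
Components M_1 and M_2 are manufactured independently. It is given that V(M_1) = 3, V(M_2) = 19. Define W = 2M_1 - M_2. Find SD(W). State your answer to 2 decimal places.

5.57

By independence, V(W) = (2)²V(M_1) + (-1)²V(M_2)
= (2)²·3 + (-1)²·19 = 31
SD(W) = √31 ≈ 5.57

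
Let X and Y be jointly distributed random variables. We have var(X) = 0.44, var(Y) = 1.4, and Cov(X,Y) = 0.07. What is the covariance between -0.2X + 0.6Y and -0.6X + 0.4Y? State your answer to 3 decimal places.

0.358

Cov(-0.2X + 0.6Y, -0.6X + 0.4Y) = (-0.2)(-0.6)var(X) + (0.6)(0.4)var(Y) + [(-0.2)(0.4) + (0.6)(-0.6)]Cov(X,Y)
= 0.12·0.44 + 0.24·1.4 + -0.44·0.07 = 0.358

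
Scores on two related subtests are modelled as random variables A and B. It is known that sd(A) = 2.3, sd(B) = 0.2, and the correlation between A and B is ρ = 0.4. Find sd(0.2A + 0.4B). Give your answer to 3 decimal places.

0.497

var(A) = (2.3)² = 5.29;  var(B) = (0.2)² = 0.04
Cov(A,B) = ρ·sd(A)·sd(B) = 0.4·2.3·0.2 = 0.184
var(0.2A + 0.4B) = (0.2)²·var(A) + (0.4)²·var(B) + 2·(0.2)·(0.4)·Cov(A,B)
= 0.04·5.29 + 0.16·0.04 + 0.16·0.184 = 0.24744
sd(0.2A + 0.4B) = √0.24744 ≈ 0.497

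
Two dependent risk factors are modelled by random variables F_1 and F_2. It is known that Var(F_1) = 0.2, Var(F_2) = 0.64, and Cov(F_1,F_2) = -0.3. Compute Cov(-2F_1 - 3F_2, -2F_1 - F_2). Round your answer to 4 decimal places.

0.3200

Cov(-2F_1 - 3F_2, -2F_1 - F_2) = (-2)(-2)Var(F_1) + (-3)(-1)Var(F_2) + [(-2)(-1) + (-3)(-2)]Cov(F_1,F_2)
= 4·0.2 + 3·0.64 + 8·-0.3 = 0.32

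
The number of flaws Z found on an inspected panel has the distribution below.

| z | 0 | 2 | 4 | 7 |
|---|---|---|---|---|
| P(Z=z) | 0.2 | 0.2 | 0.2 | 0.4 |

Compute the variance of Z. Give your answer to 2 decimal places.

7.60

E[Z] = (0)(0.2) + (2)(0.2) + (4)(0.2) + (7)(0.4) = 4
E[Z²] = (0)²(0.2) + (2)²(0.2) + (4)²(0.2) + (7)²(0.4) = 23.6
Var(Z) = E[Z²] − (E[Z])² = 23.6 − (4)² = 7.6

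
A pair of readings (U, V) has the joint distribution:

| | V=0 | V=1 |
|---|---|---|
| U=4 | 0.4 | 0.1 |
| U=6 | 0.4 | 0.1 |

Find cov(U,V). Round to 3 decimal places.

0.000

E[U] = 5,  E[V] = 0.2
E[UV] = 1
cov(U,V) = E[UV] − E[U]E[V] = 1 − (5)(0.2) = 0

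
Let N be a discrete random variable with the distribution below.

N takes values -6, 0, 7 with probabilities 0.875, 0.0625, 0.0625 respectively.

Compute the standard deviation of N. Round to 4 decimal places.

E[N] = (-6)(0.875) + (0)(0.0625) + (7)(0.0625) = -4.8125
E[N²] = (-6)²(0.875) + (0)²(0.0625) + (7)²(0.0625) = 34.5625
V(N) = E[N²] − (E[N])² = 34.5625 − (-4.8125)² = 11.40234375
sd(N) = √11.40234375 ≈ 3.3767

3.3767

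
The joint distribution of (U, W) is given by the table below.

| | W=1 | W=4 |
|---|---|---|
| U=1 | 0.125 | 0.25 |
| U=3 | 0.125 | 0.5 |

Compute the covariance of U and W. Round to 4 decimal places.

0.1875

E[U] = 2.25,  E[W] = 3.25
E[UW] = 7.5
Cov(U,W) = E[UW] − E[U]E[W] = 7.5 − (2.25)(3.25) = 0.1875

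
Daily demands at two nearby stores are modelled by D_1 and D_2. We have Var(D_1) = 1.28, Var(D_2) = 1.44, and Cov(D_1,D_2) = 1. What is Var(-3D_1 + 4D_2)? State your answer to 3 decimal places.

Var(-3D_1 + 4D_2) = (-3)²·Var(D_1) + (4)²·Var(D_2) + 2·(-3)·(4)·Cov(D_1,D_2)
= 9·1.28 + 16·1.44 + -24·1 = 10.56

10.560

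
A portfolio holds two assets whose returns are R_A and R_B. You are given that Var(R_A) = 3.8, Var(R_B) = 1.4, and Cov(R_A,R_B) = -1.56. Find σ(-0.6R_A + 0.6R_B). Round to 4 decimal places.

Var(-0.6R_A + 0.6R_B) = (-0.6)²·Var(R_A) + (0.6)²·Var(R_B) + 2·(-0.6)·(0.6)·Cov(R_A,R_B)
= 0.36·3.8 + 0.36·1.4 + -0.72·-1.56 = 2.9952
σ(-0.6R_A + 0.6R_B) = √2.9952 ≈ 1.7307

1.7307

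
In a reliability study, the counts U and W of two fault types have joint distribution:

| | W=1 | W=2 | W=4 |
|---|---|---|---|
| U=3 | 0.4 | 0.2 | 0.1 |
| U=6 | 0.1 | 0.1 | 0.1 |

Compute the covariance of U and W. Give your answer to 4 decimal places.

E[U] = 3.9,  E[W] = 1.9
E[UW] = 7.8
Cov(U,W) = E[UW] − E[U]E[W] = 7.8 − (3.9)(1.9) = 0.39

0.3900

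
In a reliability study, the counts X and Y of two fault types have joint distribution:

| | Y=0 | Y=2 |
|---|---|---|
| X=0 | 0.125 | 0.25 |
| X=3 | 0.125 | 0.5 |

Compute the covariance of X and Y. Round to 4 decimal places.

0.1875

E[X] = 1.875,  E[Y] = 1.5
E[XY] = 3
Cov(X,Y) = E[XY] − E[X]E[Y] = 3 − (1.875)(1.5) = 0.1875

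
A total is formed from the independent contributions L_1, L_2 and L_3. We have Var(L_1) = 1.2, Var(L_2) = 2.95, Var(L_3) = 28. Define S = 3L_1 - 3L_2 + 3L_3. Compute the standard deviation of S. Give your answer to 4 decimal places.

17.0103

By independence, Var(S) = (3)²Var(L_1) + (-3)²Var(L_2) + (3)²Var(L_3)
= (3)²·1.2 + (-3)²·2.95 + (3)²·28 = 289.35
SD(S) = √289.35 ≈ 17.0103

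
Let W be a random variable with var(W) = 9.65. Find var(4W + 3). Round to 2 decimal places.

var(4W + 3) = (4)²·var(W) = 16·9.65 = 154.4

154.40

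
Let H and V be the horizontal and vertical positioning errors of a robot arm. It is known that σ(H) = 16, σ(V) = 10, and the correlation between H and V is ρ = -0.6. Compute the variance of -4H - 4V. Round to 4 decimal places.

Var(H) = (16)² = 256;  Var(V) = (10)² = 100
Cov(H,V) = ρ·σ(H)·σ(V) = -0.6·16·10 = -96
Var(-4H - 4V) = (-4)²·Var(H) + (-4)²·Var(V) + 2·(-4)·(-4)·Cov(H,V)
= 16·256 + 16·100 + 32·-96 = 2624

2624.0000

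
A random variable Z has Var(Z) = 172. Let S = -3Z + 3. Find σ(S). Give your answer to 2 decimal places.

39.34

Var(-3Z + 3) = (-3)²·172 = 1548
σ(S) = √1548 ≈ 39.34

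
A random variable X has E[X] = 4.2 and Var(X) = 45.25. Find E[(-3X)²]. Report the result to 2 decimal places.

E[-3X] = -3·4.2 = -12.6
Var(-3X) = (-3)²·45.25 = 407.25
E[(-3X)²] = Var((-3X)) + (E[(-3X)])² = 407.25 + (-12.6)² = 566.01

566.01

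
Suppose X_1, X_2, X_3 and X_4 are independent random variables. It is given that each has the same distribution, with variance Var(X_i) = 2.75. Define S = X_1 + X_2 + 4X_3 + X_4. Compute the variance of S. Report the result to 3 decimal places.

By independence, Var(S) = (1)²Var(X_1) + (1)²Var(X_2) + (4)²Var(X_3) + (1)²Var(X_4)
= (1)²·2.75 + (1)²·2.75 + (4)²·2.75 + (1)²·2.75 = 52.25

52.250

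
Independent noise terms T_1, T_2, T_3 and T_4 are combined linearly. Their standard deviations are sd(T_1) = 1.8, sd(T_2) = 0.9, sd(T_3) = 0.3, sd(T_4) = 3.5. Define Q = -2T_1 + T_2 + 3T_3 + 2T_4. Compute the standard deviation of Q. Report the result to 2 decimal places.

V(T_1) = 3.24, V(T_2) = 0.81, V(T_3) = 0.09, V(T_4) = 12.25
By independence, V(Q) = (-2)²V(T_1) + (1)²V(T_2) + (3)²V(T_3) + (2)²V(T_4)
= (-2)²·3.24 + (1)²·0.81 + (3)²·0.09 + (2)²·12.25 = 63.58
sd(Q) = √63.58 ≈ 7.97

7.97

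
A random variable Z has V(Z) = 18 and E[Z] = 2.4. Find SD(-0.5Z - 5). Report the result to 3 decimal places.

V(-0.5Z - 5) = (-0.5)²·18 = 4.5
SD(-0.5Z - 5) = √4.5 ≈ 2.121

2.121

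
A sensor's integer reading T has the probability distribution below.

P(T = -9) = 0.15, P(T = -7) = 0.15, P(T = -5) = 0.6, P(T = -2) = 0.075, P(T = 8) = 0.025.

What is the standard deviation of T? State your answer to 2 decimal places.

E[T] = (-9)(0.15) + (-7)(0.15) + (-5)(0.6) + (-2)(0.075) + (8)(0.025) = -5.35
E[T²] = (-9)²(0.15) + (-7)²(0.15) + (-5)²(0.6) + (-2)²(0.075) + (8)²(0.025) = 36.4
Var(T) = E[T²] − (E[T])² = 36.4 − (-5.35)² = 7.7775
SD(T) = √7.7775 ≈ 2.79

2.79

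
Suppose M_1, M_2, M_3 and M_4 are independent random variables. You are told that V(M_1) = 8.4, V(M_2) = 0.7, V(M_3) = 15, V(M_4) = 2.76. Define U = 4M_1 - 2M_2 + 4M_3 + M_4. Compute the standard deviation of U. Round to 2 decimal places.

19.49

By independence, V(U) = (4)²V(M_1) + (-2)²V(M_2) + (4)²V(M_3) + (1)²V(M_4)
= (4)²·8.4 + (-2)²·0.7 + (4)²·15 + (1)²·2.76 = 379.96
σ(U) = √379.96 ≈ 19.49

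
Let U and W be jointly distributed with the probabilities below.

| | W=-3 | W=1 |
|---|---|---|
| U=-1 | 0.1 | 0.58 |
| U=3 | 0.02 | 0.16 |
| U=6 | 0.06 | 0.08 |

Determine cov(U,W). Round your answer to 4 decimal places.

E[U] = 0.7,  E[W] = 0.28
E[UW] = -0.58
cov(U,W) = E[UW] − E[U]E[W] = -0.58 − (0.7)(0.28) = -0.776

-0.7760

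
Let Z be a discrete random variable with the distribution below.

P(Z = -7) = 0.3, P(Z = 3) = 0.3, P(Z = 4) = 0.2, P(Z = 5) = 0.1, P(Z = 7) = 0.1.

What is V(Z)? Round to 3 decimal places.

27.360

E[Z] = (-7)(0.3) + (3)(0.3) + (4)(0.2) + (5)(0.1) + (7)(0.1) = 0.8
E[Z²] = (-7)²(0.3) + (3)²(0.3) + (4)²(0.2) + (5)²(0.1) + (7)²(0.1) = 28
V(Z) = E[Z²] − (E[Z])² = 28 − (0.8)² = 27.36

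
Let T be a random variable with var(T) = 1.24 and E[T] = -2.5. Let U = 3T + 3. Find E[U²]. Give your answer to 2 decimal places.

31.41

E[3T + 3] = 3·-2.5 + 3 = -4.5
var(3T + 3) = (3)²·1.24 = 11.16
E[U²] = var(U) + (E[U])² = 11.16 + (-4.5)² = 31.41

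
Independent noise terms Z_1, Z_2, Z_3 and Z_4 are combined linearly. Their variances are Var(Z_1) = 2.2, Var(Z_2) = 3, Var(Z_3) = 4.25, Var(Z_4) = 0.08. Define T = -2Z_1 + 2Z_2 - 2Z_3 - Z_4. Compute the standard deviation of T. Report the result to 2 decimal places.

By independence, Var(T) = (-2)²Var(Z_1) + (2)²Var(Z_2) + (-2)²Var(Z_3) + (-1)²Var(Z_4)
= (-2)²·2.2 + (2)²·3 + (-2)²·4.25 + (-1)²·0.08 = 37.88
SD(T) = √37.88 ≈ 6.15

6.15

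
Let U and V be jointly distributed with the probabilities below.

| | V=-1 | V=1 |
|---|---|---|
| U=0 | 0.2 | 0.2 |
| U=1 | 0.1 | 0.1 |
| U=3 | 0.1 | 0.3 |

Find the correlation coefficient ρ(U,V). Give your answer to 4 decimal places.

0.2408

E[U] = 1.4,  E[V] = 0.2
E[UV] = 0.6
cov(U,V) = E[UV] − E[U]E[V] = 0.6 − (1.4)(0.2) = 0.32
var(U) = 1.84,  var(V) = 0.96
ρ = 0.32 / √(1.84·0.96) ≈ 0.2408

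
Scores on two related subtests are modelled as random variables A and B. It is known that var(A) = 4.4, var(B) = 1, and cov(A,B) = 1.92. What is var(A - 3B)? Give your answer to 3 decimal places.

1.880

var(A - 3B) = (1)²·var(A) + (-3)²·var(B) + 2·(1)·(-3)·cov(A,B)
= 1·4.4 + 9·1 + -6·1.92 = 1.88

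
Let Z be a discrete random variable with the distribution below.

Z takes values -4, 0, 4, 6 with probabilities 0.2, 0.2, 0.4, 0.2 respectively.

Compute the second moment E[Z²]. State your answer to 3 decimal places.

16.800

E[Z²] = (-4)²(0.2) + (0)²(0.2) + (4)²(0.4) + (6)²(0.2) = 16.8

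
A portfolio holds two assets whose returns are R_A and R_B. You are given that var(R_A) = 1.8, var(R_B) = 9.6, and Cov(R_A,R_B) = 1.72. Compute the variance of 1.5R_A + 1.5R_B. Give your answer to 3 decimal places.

var(1.5R_A + 1.5R_B) = (1.5)²·var(R_A) + (1.5)²·var(R_B) + 2·(1.5)·(1.5)·Cov(R_A,R_B)
= 2.25·1.8 + 2.25·9.6 + 4.5·1.72 = 33.39

33.390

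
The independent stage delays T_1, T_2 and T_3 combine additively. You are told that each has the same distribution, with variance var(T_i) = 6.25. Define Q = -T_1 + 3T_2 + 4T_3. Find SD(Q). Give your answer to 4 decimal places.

12.7475

By independence, var(Q) = (-1)²var(T_1) + (3)²var(T_2) + (4)²var(T_3)
= (-1)²·6.25 + (3)²·6.25 + (4)²·6.25 = 162.5
SD(Q) = √162.5 ≈ 12.7475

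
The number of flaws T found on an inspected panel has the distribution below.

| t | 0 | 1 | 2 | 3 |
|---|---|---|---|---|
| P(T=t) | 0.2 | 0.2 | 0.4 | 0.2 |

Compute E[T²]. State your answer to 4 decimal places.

E[T²] = (0)²(0.2) + (1)²(0.2) + (2)²(0.4) + (3)²(0.2) = 3.6

3.6000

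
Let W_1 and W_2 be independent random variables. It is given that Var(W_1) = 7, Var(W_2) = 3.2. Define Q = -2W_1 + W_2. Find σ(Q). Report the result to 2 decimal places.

By independence, Var(Q) = (-2)²Var(W_1) + (1)²Var(W_2)
= (-2)²·7 + (1)²·3.2 = 31.2
σ(Q) = √31.2 ≈ 5.59

5.59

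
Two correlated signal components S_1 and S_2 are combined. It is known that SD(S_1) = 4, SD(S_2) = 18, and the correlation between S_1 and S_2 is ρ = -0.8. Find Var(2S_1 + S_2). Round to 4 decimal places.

157.6000

Var(S_1) = (4)² = 16;  Var(S_2) = (18)² = 324
Cov(S_1,S_2) = ρ·SD(S_1)·SD(S_2) = -0.8·4·18 = -57.6
Var(2S_1 + S_2) = (2)²·Var(S_1) + (1)²·Var(S_2) + 2·(2)·(1)·Cov(S_1,S_2)
= 4·16 + 1·324 + 4·-57.6 = 157.6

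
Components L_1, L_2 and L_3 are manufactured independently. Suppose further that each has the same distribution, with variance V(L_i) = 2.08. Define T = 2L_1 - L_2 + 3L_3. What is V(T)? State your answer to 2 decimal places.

29.12

By independence, V(T) = (2)²V(L_1) + (-1)²V(L_2) + (3)²V(L_3)
= (2)²·2.08 + (-1)²·2.08 + (3)²·2.08 = 29.12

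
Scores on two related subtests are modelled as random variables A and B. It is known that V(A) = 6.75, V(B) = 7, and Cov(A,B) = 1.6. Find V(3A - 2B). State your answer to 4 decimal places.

V(3A - 2B) = (3)²·V(A) + (-2)²·V(B) + 2·(3)·(-2)·Cov(A,B)
= 9·6.75 + 4·7 + -12·1.6 = 69.55

69.5500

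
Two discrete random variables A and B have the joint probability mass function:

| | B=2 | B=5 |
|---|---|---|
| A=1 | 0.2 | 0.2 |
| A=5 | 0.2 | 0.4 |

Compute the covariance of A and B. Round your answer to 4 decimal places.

E[A] = 3.4,  E[B] = 3.8
E[AB] = 13.4
Cov(A,B) = E[AB] − E[A]E[B] = 13.4 − (3.4)(3.8) = 0.48

0.4800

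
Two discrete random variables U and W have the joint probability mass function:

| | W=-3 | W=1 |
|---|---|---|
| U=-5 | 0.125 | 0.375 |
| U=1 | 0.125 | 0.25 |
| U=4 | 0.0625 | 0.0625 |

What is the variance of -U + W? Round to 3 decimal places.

17.734

E[U] = -1.625,  E[W] = -0.25,  E[UW] = -0.625
Var(U) = 14.875 − (-1.625)² = 12.234375;  Var(W) = 3.5 − (-0.25)² = 3.4375
Cov(U,W) = -0.625 − (-1.625)(-0.25) = -1.03125
Var(-U + W) = (-1)²·12.234375 + (1)²·3.4375 + 2·(-1)·(1)·-1.03125 = 17.734375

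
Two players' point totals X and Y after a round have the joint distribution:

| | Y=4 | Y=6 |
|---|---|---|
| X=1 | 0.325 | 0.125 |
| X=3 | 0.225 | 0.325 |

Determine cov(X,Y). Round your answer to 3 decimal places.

E[X] = 2.1,  E[Y] = 4.9
E[XY] = 10.6
cov(X,Y) = E[XY] − E[X]E[Y] = 10.6 − (2.1)(4.9) = 0.31

0.310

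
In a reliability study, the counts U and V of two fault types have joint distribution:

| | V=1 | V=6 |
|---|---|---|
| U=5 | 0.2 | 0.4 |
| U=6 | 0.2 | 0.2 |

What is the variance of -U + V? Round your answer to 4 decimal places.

E[U] = 5.4,  E[V] = 4,  E[UV] = 21.4
Var(U) = 29.4 − (5.4)² = 0.24;  Var(V) = 22 − (4)² = 6
cov(U,V) = 21.4 − (5.4)(4) = -0.2
Var(-U + V) = (-1)²·0.24 + (1)²·6 + 2·(-1)·(1)·-0.2 = 6.64

6.6400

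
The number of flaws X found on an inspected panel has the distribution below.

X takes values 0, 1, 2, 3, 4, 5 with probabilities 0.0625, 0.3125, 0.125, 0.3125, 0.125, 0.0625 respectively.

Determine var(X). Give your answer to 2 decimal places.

E[X] = (0)(0.0625) + (1)(0.3125) + (2)(0.125) + (3)(0.3125) + (4)(0.125) + (5)(0.0625) = 2.3125
E[X²] = (0)²(0.0625) + (1)²(0.3125) + (2)²(0.125) + (3)²(0.3125) + (4)²(0.125) + (5)²(0.0625) = 7.1875
var(X) = E[X²] − (E[X])² = 7.1875 − (2.3125)² = 1.83984375

1.84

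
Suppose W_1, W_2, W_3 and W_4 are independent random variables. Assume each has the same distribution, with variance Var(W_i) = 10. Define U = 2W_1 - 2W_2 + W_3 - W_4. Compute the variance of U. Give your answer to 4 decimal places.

By independence, Var(U) = (2)²Var(W_1) + (-2)²Var(W_2) + (1)²Var(W_3) + (-1)²Var(W_4)
= (2)²·10 + (-2)²·10 + (1)²·10 + (-1)²·10 = 100

100.0000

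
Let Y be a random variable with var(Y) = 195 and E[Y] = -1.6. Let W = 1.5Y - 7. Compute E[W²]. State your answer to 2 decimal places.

E[1.5Y - 7] = 1.5·-1.6 − 7 = -9.4
var(1.5Y - 7) = (1.5)²·195 = 438.75
E[W²] = var(W) + (E[W])² = 438.75 + (-9.4)² = 527.11

527.11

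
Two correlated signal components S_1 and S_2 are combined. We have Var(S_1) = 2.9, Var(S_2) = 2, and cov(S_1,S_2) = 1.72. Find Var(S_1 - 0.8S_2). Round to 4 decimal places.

1.4280

Var(S_1 - 0.8S_2) = (1)²·Var(S_1) + (-0.8)²·Var(S_2) + 2·(1)·(-0.8)·cov(S_1,S_2)
= 1·2.9 + 0.64·2 + -1.6·1.72 = 1.428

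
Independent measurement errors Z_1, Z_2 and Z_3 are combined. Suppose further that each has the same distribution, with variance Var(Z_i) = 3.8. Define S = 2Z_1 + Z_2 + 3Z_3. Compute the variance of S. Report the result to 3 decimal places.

53.200

By independence, Var(S) = (2)²Var(Z_1) + (1)²Var(Z_2) + (3)²Var(Z_3)
= (2)²·3.8 + (1)²·3.8 + (3)²·3.8 = 53.2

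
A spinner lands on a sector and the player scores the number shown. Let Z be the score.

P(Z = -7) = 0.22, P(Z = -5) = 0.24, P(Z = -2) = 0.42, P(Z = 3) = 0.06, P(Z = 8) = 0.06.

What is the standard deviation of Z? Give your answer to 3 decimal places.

E[Z] = (-7)(0.22) + (-5)(0.24) + (-2)(0.42) + (3)(0.06) + (8)(0.06) = -2.92
E[Z²] = (-7)²(0.22) + (-5)²(0.24) + (-2)²(0.42) + (3)²(0.06) + (8)²(0.06) = 22.84
Var(Z) = E[Z²] − (E[Z])² = 22.84 − (-2.92)² = 14.3136
σ(Z) = √14.3136 ≈ 3.783

3.783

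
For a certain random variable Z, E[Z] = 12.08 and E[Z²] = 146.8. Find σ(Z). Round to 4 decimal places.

Var(Z) = 146.8 − (12.08)² = 0.8736
σ(Z) = √0.8736 ≈ 0.9347

0.9347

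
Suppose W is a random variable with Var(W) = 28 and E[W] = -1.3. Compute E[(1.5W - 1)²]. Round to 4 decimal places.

71.7025

E[1.5W - 1] = 1.5·-1.3 − 1 = -2.95
Var(1.5W - 1) = (1.5)²·28 = 63
E[(1.5W - 1)²] = Var((1.5W - 1)) + (E[(1.5W - 1)])² = 63 + (-2.95)² = 71.7025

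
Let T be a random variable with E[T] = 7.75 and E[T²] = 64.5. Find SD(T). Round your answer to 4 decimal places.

Var(T) = 64.5 − (7.75)² = 4.4375
SD(T) = √4.4375 ≈ 2.1065

2.1065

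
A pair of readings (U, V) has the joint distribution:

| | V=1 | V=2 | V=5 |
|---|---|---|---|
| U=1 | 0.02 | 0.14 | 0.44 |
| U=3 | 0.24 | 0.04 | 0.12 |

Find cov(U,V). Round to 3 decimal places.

-0.896

E[U] = 1.8,  E[V] = 3.42
E[UV] = 5.26
cov(U,V) = E[UV] − E[U]E[V] = 5.26 − (1.8)(3.42) = -0.896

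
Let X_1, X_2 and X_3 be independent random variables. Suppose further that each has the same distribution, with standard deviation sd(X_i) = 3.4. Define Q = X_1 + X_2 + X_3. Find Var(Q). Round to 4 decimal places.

Var(X_i) = (3.4)² = 11.56
By independence, Var(Q) = (1)²Var(X_1) + (1)²Var(X_2) + (1)²Var(X_3)
= (1)²·11.56 + (1)²·11.56 + (1)²·11.56 = 34.68

34.6800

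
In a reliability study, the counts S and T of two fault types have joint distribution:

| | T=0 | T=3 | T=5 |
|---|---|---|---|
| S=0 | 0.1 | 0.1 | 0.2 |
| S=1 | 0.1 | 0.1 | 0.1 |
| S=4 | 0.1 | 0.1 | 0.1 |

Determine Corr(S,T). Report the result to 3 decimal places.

E[S] = 1.5,  E[T] = 2.9
E[ST] = 4
Cov(S,T) = E[ST] − E[S]E[T] = 4 − (1.5)(2.9) = -0.35
V(S) = 2.85,  V(T) = 4.29
ρ = -0.35 / √(2.85·4.29) ≈ -0.100

-0.100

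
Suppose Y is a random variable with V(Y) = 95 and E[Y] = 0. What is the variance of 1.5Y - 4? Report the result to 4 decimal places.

V(1.5Y - 4) = (1.5)²·V(Y) = 2.25·95 = 213.75

213.7500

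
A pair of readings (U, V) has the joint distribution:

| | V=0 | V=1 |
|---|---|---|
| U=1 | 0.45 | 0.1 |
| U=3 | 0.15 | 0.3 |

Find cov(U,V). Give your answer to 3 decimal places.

0.240

E[U] = 1.9,  E[V] = 0.4
E[UV] = 1
cov(U,V) = E[UV] − E[U]E[V] = 1 − (1.9)(0.4) = 0.24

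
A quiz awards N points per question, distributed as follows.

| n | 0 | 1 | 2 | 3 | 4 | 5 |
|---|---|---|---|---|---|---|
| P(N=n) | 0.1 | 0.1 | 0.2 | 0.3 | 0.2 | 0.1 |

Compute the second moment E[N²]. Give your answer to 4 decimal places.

E[N²] = (0)²(0.1) + (1)²(0.1) + (2)²(0.2) + (3)²(0.3) + (4)²(0.2) + (5)²(0.1) = 9.3

9.3000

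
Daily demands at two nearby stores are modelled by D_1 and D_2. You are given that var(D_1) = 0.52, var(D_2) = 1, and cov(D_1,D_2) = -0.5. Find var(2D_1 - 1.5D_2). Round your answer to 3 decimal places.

7.330

var(2D_1 - 1.5D_2) = (2)²·var(D_1) + (-1.5)²·var(D_2) + 2·(2)·(-1.5)·cov(D_1,D_2)
= 4·0.52 + 2.25·1 + -6·-0.5 = 7.33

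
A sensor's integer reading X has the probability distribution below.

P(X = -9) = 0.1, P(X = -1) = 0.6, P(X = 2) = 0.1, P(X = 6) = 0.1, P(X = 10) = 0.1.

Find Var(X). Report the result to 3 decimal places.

22.610

E[X] = (-9)(0.1) + (-1)(0.6) + (2)(0.1) + (6)(0.1) + (10)(0.1) = 0.3
E[X²] = (-9)²(0.1) + (-1)²(0.6) + (2)²(0.1) + (6)²(0.1) + (10)²(0.1) = 22.7
Var(X) = E[X²] − (E[X])² = 22.7 − (0.3)² = 22.61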